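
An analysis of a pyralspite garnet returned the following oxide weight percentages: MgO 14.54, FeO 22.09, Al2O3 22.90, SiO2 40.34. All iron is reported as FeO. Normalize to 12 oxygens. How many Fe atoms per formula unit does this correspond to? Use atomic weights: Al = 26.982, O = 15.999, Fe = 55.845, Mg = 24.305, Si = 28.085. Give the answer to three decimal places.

MgO: 14.54/40.304 = 0.36076 mol → 0.36076 mol Mg, 0.36076 mol O.
FeO: 22.09/71.844 = 0.30747 mol → 0.30747 mol Fe, 0.30747 mol O.
Al2O3: 22.90/101.961 = 0.22460 mol → 0.44920 mol Al, 0.67380 mol O.
SiO2: 40.34/60.083 = 0.67140 mol → 0.67140 mol Si, 1.34280 mol O.
Total oxygen = 2.68483 mol. Normalization factor = 12/2.68483 = 4.46956.
Fe per 12 O = 0.30747 × 4.46956 = 1.374.

1.374 Fe apfu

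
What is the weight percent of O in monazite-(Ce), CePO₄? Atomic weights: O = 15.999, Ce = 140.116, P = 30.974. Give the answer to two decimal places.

27.22 mass %

M(CePO₄) = 235.086 g/mol.
O contributes 4 × 15.999 = 63.996 g per mole.
63.996/235.086 = 0.2722 → 27.22%.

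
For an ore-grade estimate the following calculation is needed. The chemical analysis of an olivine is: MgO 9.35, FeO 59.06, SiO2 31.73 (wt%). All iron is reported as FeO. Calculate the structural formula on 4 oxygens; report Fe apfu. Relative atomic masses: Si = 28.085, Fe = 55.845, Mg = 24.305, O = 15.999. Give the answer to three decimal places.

1.558 Fe apfu

MgO: 9.35/40.304 = 0.23199 mol → 0.23199 mol Mg, 0.23199 mol O.
FeO: 59.06/71.844 = 0.82206 mol → 0.82206 mol Fe, 0.82206 mol O.
SiO2: 31.73/60.083 = 0.52810 mol → 0.52810 mol Si, 1.05620 mol O.
Total oxygen = 2.11025 mol. Normalization factor = 4/2.11025 = 1.89551.
Fe per 4 O = 0.82206 × 1.89551 = 1.558.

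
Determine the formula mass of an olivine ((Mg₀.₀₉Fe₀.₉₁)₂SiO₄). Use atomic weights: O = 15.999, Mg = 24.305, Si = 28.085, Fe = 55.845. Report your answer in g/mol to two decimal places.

198.09 g/mol

The formula mass is the sum 0.18·24.305 + 1.82·55.845 + 1·28.085 + 4·15.999.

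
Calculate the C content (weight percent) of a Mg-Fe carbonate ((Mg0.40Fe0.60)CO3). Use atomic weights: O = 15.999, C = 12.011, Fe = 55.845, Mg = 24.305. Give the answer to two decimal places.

11.63 weight percent

Formula mass = 0.40*24.305 + 0.60*55.845 + 1*12.011 + 3*15.999 = 103.237 g/mol, of which 12.011 g is C.
So C makes up 12.011/103.237 = 0.1163 of the mass, i.e. 11.63%.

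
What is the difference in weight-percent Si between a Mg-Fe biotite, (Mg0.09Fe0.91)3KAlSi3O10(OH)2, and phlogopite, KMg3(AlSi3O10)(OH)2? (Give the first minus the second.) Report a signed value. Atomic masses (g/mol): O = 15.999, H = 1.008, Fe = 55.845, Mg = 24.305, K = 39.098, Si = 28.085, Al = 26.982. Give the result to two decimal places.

-3.45 percentage points

M((Mg0.09Fe0.91)3KAlSi3O10(OH)2) = 503.358 g/mol, so wt% Si = 84.255/503.358 × 100 = 16.74%.
M(KMg3(AlSi3O10)(OH)2) = 417.254 g/mol, so wt% Si = 84.255/417.254 × 100 = 20.19%.
16.74 − 20.19 = -3.45 pp.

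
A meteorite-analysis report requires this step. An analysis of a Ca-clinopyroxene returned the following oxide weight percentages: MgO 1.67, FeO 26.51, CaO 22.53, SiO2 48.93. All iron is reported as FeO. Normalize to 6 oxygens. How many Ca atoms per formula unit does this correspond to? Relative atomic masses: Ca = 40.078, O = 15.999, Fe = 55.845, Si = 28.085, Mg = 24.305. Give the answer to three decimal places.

0.988 Ca apfu

1.67 wt% MgO ÷ 40.304 g/mol = 0.04144 mol, giving 0.04144 Mg and 0.04144 O.
26.51 wt% FeO ÷ 71.844 g/mol = 0.36899 mol, giving 0.36899 Fe and 0.36899 O.
22.53 wt% CaO ÷ 56.077 g/mol = 0.40177 mol, giving 0.40177 Ca and 0.40177 O.
48.93 wt% SiO2 ÷ 60.083 g/mol = 0.81437 mol, giving 0.81437 Si and 1.62874 O.
Oxygen sums to 2.44094; scaling by 6/2.44094 = 2.45807 puts the formula on 6 O.
Ca: 0.40177 × 2.45807 = 0.988 atoms per formula unit.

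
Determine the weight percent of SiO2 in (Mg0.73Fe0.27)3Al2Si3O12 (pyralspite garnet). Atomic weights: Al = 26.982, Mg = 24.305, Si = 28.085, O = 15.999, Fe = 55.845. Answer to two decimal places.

Molar mass of (Mg0.73Fe0.27)3Al2Si3O12 = 2.19×24.305 + 0.81×55.845 + 2×26.982 + 3×28.085 + 12×15.999 = 428.669 g/mol.
Each formula unit contains 3 Si, equivalent to 3/1 = 3.0000 mol SiO2.
M(SiO2) = 1×28.085 + 2×15.999 = 60.083 g/mol.
Mass of SiO2 per formula unit = 3.0000 × 60.083 = 180.249 g.
SiO2 wt% = 180.249 / 428.669 × 100 = 42.05%.

42.05 wt%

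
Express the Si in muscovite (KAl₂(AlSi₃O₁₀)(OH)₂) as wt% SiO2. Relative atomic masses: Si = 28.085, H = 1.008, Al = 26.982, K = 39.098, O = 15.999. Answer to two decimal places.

45.25 wt%

M(KAl₂(AlSi₃O₁₀)(OH)₂) = 398.303 g/mol; M(SiO2) = 60.083 g/mol.
Moles SiO2 per formula unit = 3 Si ÷ 1 = 3.0000.
SiO2 fraction = (3.0000 × 60.083) / 398.303 = 180.249/398.303 = 0.4525.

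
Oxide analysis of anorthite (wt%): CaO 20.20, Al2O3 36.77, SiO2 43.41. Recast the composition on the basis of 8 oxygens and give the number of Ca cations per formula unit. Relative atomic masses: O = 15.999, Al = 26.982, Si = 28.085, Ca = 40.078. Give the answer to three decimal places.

CaO (M=56.077): mol = 0.36022; Ca = 0.36022, O = 0.36022.
Al2O3 (M=101.961): mol = 0.36063; Al = 0.72126, O = 1.08189.
SiO2 (M=60.083): mol = 0.72250; Si = 0.72250, O = 1.44500.
ΣO = 2.88711; factor = 8/ΣO = 2.77094.
Ca apfu = 0.36022 × 2.77094 = 0.998.

0.998 Ca apfu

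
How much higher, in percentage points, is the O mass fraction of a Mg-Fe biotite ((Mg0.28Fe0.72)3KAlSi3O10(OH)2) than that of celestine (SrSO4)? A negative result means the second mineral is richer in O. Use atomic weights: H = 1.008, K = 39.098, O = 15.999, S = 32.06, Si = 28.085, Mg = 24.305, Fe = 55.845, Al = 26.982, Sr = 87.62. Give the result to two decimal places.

O in (Mg0.28Fe0.72)3KAlSi3O10(OH)2: molar mass 485.380 g/mol; 12×15.999 = 191.988 g → 39.55 wt%.
O in SrSO4: molar mass 183.676 g/mol; 4×15.999 = 63.996 g → 34.84 wt%.
Difference = 39.55 − 34.84 = 4.71 percentage points.

4.71 percentage points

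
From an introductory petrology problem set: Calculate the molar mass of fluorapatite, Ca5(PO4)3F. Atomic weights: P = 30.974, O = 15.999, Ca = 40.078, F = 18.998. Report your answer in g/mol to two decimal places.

504.30 g/mol

Ca: 5 × 40.078 = 200.3900
P: 3 × 30.974 = 92.9220
O: 12 × 15.999 = 191.9880
F: 1 × 18.998 = 18.9980
Summing the contributions gives the formula mass.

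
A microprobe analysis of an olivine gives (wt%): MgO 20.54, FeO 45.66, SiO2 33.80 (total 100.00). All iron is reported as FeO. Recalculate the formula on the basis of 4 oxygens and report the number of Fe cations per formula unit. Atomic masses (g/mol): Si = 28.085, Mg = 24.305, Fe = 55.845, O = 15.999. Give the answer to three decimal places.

1.120 Fe apfu

20.54 wt% MgO ÷ 40.304 g/mol = 0.50963 mol, giving 0.50963 Mg and 0.50963 O.
45.66 wt% FeO ÷ 71.844 g/mol = 0.63554 mol, giving 0.63554 Fe and 0.63554 O.
33.80 wt% SiO2 ÷ 60.083 g/mol = 0.56256 mol, giving 0.56256 Si and 1.12512 O.
Oxygen sums to 2.27029; scaling by 4/2.27029 = 1.76189 puts the formula on 4 O.
Fe: 0.63554 × 1.76189 = 1.120 atoms per formula unit.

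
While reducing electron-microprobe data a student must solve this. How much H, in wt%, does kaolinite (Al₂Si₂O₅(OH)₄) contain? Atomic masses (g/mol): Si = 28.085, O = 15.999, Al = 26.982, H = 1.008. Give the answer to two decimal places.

1.56 wt%

Formula mass = 2×26.982 + 2×28.085 + 9×15.999 + 4×1.008 = 258.157 g/mol, of which 4.032 g is H.
So H makes up 4.032/258.157 = 0.0156 of the mass, i.e. 1.56%.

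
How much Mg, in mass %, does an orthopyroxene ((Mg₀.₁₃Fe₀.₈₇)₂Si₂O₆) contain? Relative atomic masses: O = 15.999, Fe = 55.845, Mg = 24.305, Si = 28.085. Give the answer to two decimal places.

2.47 mass %

Formula mass = 0.26*24.305 + 1.74*55.845 + 2*28.085 + 6*15.999 = 255.654 g/mol, of which 6.319 g is Mg.
So Mg makes up 6.319/255.654 = 0.0247 of the mass, i.e. 2.47%.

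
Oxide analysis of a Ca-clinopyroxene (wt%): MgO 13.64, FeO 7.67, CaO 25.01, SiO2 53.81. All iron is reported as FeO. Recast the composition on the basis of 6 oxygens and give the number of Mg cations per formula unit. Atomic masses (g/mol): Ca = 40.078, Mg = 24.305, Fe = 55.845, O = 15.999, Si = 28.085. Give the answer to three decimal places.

13.64 wt% MgO ÷ 40.304 g/mol = 0.33843 mol, giving 0.33843 Mg and 0.33843 O.
7.67 wt% FeO ÷ 71.844 g/mol = 0.10676 mol, giving 0.10676 Fe and 0.10676 O.
25.01 wt% CaO ÷ 56.077 g/mol = 0.44599 mol, giving 0.44599 Ca and 0.44599 O.
53.81 wt% SiO2 ÷ 60.083 g/mol = 0.89559 mol, giving 0.89559 Si and 1.79118 O.
Oxygen sums to 2.68236; scaling by 6/2.68236 = 2.23684 puts the formula on 6 O.
Mg: 0.33843 × 2.23684 = 0.757 atoms per formula unit.

0.757 Mg apfu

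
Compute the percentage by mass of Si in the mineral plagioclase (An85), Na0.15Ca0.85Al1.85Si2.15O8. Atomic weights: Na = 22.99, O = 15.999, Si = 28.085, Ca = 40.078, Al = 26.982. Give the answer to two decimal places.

21.89 mass %

Formula mass = 0.15×22.99 + 0.85×40.078 + 1.85×26.982 + 2.15×28.085 + 8×15.999 = 275.806 g/mol, of which 60.383 g is Si.
So Si makes up 60.383/275.806 = 0.2189 of the mass, i.e. 21.89%.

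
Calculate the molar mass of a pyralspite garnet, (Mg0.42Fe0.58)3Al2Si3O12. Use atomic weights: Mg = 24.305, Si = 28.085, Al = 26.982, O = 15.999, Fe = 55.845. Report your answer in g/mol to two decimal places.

458.00 g/mol

M = 1.26×24.305 + 1.74×55.845 + 2×26.982 + 3×28.085 + 12×15.999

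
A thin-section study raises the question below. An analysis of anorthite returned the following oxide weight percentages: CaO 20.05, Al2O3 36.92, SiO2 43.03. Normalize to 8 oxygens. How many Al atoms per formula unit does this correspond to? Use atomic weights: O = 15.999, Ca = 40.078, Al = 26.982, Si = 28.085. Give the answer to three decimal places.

2.014 Al apfu

CaO (M=56.077): mol = 0.35754; Ca = 0.35754, O = 0.35754.
Al2O3 (M=101.961): mol = 0.36210; Al = 0.72420, O = 1.08630.
SiO2 (M=60.083): mol = 0.71618; Si = 0.71618, O = 1.43236.
ΣO = 2.87620; factor = 8/ΣO = 2.78145.
Al apfu = 0.72420 × 2.78145 = 2.014.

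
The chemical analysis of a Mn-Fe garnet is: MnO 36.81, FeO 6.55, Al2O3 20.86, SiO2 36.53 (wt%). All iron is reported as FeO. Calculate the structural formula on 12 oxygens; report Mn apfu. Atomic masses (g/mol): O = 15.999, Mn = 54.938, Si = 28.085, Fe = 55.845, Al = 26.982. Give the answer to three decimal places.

MnO: 36.81/70.937 = 0.51891 mol → 0.51891 mol Mn, 0.51891 mol O.
FeO: 6.55/71.844 = 0.09117 mol → 0.09117 mol Fe, 0.09117 mol O.
Al2O3: 20.86/101.961 = 0.20459 mol → 0.40918 mol Al, 0.61377 mol O.
SiO2: 36.53/60.083 = 0.60799 mol → 0.60799 mol Si, 1.21598 mol O.
Total oxygen = 2.43983 mol. Normalization factor = 12/2.43983 = 4.91838.
Mn per 12 O = 0.51891 × 4.91838 = 2.552.

2.552 Mn apfu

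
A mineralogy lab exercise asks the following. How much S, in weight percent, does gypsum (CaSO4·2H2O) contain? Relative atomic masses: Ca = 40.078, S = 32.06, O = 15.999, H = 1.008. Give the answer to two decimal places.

Formula mass = 1×40.078 + 1×32.06 + 6×15.999 + 4×1.008 = 172.164 g/mol, of which 32.060 g is S.
So S makes up 32.060/172.164 = 0.1862 of the mass, i.e. 18.62%.

18.62 weight percent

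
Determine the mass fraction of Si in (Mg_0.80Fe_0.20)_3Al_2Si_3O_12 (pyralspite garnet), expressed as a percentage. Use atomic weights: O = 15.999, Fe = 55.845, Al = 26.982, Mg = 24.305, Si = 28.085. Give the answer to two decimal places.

19.96 mass %

Molar mass of (Mg_0.80Fe_0.20)_3Al_2Si_3O_12: 2.40·24.305 + 0.60·55.845 + 2·26.982 + 3·28.085 + 12·15.999 = 422.046 g/mol.
Mass of Si per formula unit: 3 × 28.085 = 84.255 g.
Weight fraction Si = 84.255 / 422.046 = 0.1996.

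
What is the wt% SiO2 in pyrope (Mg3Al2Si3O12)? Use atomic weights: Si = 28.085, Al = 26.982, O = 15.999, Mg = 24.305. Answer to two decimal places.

M(Mg3Al2Si3O12) = 403.122 g/mol; M(SiO2) = 60.083 g/mol.
Moles SiO2 per formula unit = 3 Si ÷ 1 = 3.0000.
SiO2 fraction = (3.0000 × 60.083) / 403.122 = 180.249/403.122 = 0.4471.

44.71 wt%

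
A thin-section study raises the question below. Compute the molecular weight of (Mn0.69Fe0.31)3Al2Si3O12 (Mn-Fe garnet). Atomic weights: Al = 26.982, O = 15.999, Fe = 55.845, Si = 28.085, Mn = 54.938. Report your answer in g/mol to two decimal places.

495.86 g/mol

The formula mass is the sum 2.07*54.938 + 0.93*55.845 + 2*26.982 + 3*28.085 + 12*15.999.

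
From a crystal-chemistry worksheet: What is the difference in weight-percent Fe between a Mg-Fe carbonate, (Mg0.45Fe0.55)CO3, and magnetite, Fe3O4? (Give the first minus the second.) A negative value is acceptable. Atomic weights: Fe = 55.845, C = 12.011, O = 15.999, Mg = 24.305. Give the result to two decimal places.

-42.15 percentage points

M((Mg0.45Fe0.55)CO3) = 101.660 g/mol, so wt% Fe = 30.715/101.660 × 100 = 30.21%.
M(Fe3O4) = 231.531 g/mol, so wt% Fe = 167.535/231.531 × 100 = 72.36%.
30.21 − 72.36 = -42.15 pp.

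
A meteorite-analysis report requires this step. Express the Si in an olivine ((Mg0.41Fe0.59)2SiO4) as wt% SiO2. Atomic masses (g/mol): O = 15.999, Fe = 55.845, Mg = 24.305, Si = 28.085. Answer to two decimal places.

Formula mass = 177.908 g/mol.
1 Si → 1.0000 mol SiO2 per formula unit; M(SiO2) = 60.083, so SiO2 mass = 60.083 g.
60.083/177.908 × 100 = 33.77 wt%.

33.77 wt%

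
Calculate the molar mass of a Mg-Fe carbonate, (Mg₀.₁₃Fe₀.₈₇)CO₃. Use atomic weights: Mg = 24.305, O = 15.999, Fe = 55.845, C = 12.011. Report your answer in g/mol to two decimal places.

111.75 g/mol

The formula mass is the sum 0.13(24.305) + 0.87(55.845) + 1(12.011) + 3(15.999).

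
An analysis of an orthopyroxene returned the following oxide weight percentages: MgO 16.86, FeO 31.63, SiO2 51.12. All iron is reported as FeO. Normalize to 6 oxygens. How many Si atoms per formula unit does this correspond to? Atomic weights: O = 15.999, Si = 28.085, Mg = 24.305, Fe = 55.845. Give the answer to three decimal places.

1.994 Si apfu

16.86 wt% MgO ÷ 40.304 g/mol = 0.41832 mol, giving 0.41832 Mg and 0.41832 O.
31.63 wt% FeO ÷ 71.844 g/mol = 0.44026 mol, giving 0.44026 Fe and 0.44026 O.
51.12 wt% SiO2 ÷ 60.083 g/mol = 0.85082 mol, giving 0.85082 Si and 1.70164 O.
Oxygen sums to 2.56022; scaling by 6/2.56022 = 2.34355 puts the formula on 6 O.
Si: 0.85082 × 2.34355 = 1.994 atoms per formula unit.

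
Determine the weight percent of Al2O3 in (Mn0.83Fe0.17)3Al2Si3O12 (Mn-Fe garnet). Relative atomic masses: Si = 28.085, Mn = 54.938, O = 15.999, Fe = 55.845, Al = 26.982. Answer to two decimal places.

Formula mass = 495.484 g/mol.
2 Al → 1.0000 mol Al2O3 per formula unit; M(Al2O3) = 101.961, so Al2O3 mass = 101.961 g.
101.961/495.484 × 100 = 20.58 wt%.

20.58 wt%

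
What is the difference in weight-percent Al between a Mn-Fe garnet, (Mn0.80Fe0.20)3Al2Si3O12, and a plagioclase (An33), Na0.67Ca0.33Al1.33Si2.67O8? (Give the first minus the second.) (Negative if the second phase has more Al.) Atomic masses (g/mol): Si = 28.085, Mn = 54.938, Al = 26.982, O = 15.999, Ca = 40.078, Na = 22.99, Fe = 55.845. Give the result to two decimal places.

-2.53 percentage points

First mineral: 53.964 g Al in 495.565 g formula = 10.89 wt% Al.
Second mineral: 35.886 g Al in 267.494 g formula = 13.42 wt% Al.
10.89% − 13.42% gives a difference of -2.53 percentage points.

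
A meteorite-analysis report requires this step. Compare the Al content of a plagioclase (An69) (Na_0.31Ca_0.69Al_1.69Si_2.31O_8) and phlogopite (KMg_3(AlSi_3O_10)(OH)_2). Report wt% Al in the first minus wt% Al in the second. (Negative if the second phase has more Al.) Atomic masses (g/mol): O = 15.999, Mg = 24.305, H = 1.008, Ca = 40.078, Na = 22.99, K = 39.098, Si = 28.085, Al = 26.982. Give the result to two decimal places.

10.22 percentage points

First mineral: 45.600 g Al in 273.249 g formula = 16.69 wt% Al.
Second mineral: 26.982 g Al in 417.254 g formula = 6.47 wt% Al.
16.69% − 6.47% gives a difference of 10.22 percentage points.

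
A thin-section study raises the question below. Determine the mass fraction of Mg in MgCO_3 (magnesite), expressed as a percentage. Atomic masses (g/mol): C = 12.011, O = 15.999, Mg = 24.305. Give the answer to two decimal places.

Formula mass = 1·24.305 + 1·12.011 + 3·15.999 = 84.313 g/mol, of which 24.305 g is Mg.
So Mg makes up 24.305/84.313 = 0.2883 of the mass, i.e. 28.83%.

28.83 wt%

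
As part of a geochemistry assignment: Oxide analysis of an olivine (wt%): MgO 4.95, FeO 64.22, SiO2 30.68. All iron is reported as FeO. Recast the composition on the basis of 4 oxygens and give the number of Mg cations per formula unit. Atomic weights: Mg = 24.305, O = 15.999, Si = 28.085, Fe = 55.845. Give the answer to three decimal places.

4.95 wt% MgO ÷ 40.304 g/mol = 0.12282 mol, giving 0.12282 Mg and 0.12282 O.
64.22 wt% FeO ÷ 71.844 g/mol = 0.89388 mol, giving 0.89388 Fe and 0.89388 O.
30.68 wt% SiO2 ÷ 60.083 g/mol = 0.51063 mol, giving 0.51063 Si and 1.02126 O.
Oxygen sums to 2.03796; scaling by 4/2.03796 = 1.96275 puts the formula on 4 O.
Mg: 0.12282 × 1.96275 = 0.241 atoms per formula unit.

0.241 Mg apfu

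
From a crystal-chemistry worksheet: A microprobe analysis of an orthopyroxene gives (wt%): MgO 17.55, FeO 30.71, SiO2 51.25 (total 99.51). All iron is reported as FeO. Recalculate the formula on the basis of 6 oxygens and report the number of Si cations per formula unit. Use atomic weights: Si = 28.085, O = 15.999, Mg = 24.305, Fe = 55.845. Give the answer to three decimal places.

MgO: 17.55/40.304 = 0.43544 mol → 0.43544 mol Mg, 0.43544 mol O.
FeO: 30.71/71.844 = 0.42745 mol → 0.42745 mol Fe, 0.42745 mol O.
SiO2: 51.25/60.083 = 0.85299 mol → 0.85299 mol Si, 1.70598 mol O.
Total oxygen = 2.56887 mol. Normalization factor = 6/2.56887 = 2.33566.
Si per 6 O = 0.85299 × 2.33566 = 1.992.

1.992 Si apfu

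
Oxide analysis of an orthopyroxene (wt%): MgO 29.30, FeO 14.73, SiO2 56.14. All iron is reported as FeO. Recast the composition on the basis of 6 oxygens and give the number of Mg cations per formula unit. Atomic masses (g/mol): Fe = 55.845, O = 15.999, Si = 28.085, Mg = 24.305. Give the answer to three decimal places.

1.557 Mg apfu

MgO: 29.30/40.304 = 0.72697 mol → 0.72697 mol Mg, 0.72697 mol O.
FeO: 14.73/71.844 = 0.20503 mol → 0.20503 mol Fe, 0.20503 mol O.
SiO2: 56.14/60.083 = 0.93437 mol → 0.93437 mol Si, 1.86874 mol O.
Total oxygen = 2.80074 mol. Normalization factor = 6/2.80074 = 2.14229.
Mg per 6 O = 0.72697 × 2.14229 = 1.557.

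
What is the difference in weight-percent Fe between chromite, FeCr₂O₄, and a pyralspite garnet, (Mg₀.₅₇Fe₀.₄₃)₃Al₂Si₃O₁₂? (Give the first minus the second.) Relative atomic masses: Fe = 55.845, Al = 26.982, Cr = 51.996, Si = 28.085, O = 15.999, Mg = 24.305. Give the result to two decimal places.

8.72 percentage points

First mineral: 55.845 g Fe in 223.833 g formula = 24.95 wt% Fe.
Second mineral: 72.040 g Fe in 443.809 g formula = 16.23 wt% Fe.
24.95% − 16.23% gives a difference of 8.72 percentage points.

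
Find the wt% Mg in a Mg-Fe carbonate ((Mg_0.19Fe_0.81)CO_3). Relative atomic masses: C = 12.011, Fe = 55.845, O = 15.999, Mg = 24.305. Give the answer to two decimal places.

Molar mass of (Mg_0.19Fe_0.81)CO_3: 0.19*24.305 + 0.81*55.845 + 1*12.011 + 3*15.999 = 109.860 g/mol.
Mass of Mg per formula unit: 0.19 × 24.305 = 4.618 g.
Weight fraction Mg = 4.618 / 109.860 = 0.0420.

4.20 mass %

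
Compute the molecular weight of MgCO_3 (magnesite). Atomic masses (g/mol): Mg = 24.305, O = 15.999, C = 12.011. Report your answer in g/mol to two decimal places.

84.31 g/mol

M = 1×24.305 + 1×12.011 + 3×15.999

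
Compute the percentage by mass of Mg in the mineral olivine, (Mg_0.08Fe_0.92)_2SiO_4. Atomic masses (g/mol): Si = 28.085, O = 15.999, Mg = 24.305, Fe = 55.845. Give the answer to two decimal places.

M((Mg_0.08Fe_0.92)_2SiO_4) = 198.725 g/mol.
Mg contributes 0.16 × 24.305 = 3.889 g per mole.
3.889/198.725 = 0.0196 → 1.96%.

1.96 wt%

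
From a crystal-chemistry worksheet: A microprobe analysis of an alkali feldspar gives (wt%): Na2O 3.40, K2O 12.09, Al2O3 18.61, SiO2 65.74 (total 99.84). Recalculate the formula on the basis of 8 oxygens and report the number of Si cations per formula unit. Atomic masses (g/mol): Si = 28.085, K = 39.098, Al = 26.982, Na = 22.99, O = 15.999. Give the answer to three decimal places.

2.999 Si apfu

3.40 wt% Na2O ÷ 61.979 g/mol = 0.05486 mol, giving 0.10972 Na and 0.05486 O.
12.09 wt% K2O ÷ 94.195 g/mol = 0.12835 mol, giving 0.25670 K and 0.12835 O.
18.61 wt% Al2O3 ÷ 101.961 g/mol = 0.18252 mol, giving 0.36504 Al and 0.54756 O.
65.74 wt% SiO2 ÷ 60.083 g/mol = 1.09415 mol, giving 1.09415 Si and 2.18830 O.
Oxygen sums to 2.91907; scaling by 8/2.91907 = 2.74060 puts the formula on 8 O.
Si: 1.09415 × 2.74060 = 2.999 atoms per formula unit.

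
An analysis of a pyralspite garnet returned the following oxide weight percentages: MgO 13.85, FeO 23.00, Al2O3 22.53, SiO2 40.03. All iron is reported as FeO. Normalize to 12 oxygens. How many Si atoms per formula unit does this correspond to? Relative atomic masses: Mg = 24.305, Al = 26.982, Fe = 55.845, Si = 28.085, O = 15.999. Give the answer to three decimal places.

MgO (M=40.304): mol = 0.34364; Mg = 0.34364, O = 0.34364.
FeO (M=71.844): mol = 0.32014; Fe = 0.32014, O = 0.32014.
Al2O3 (M=101.961): mol = 0.22097; Al = 0.44194, O = 0.66291.
SiO2 (M=60.083): mol = 0.66625; Si = 0.66625, O = 1.33250.
ΣO = 2.65919; factor = 12/ΣO = 4.51265.
Si apfu = 0.66625 × 4.51265 = 3.007.

3.007 Si apfu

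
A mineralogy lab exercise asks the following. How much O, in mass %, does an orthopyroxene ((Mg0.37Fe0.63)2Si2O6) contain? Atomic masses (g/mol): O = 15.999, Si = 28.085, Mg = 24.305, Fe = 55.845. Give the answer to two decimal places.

39.91 mass %

Formula mass = 0.74*24.305 + 1.26*55.845 + 2*28.085 + 6*15.999 = 240.514 g/mol, of which 95.994 g is O.
So O makes up 95.994/240.514 = 0.3991 of the mass, i.e. 39.91%.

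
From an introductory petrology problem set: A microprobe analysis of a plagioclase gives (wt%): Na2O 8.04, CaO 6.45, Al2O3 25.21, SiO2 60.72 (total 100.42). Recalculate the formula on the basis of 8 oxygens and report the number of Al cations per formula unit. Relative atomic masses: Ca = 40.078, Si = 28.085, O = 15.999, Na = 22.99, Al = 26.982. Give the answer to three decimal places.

1.315 Al apfu

8.04 wt% Na2O ÷ 61.979 g/mol = 0.12972 mol, giving 0.25944 Na and 0.12972 O.
6.45 wt% CaO ÷ 56.077 g/mol = 0.11502 mol, giving 0.11502 Ca and 0.11502 O.
25.21 wt% Al2O3 ÷ 101.961 g/mol = 0.24725 mol, giving 0.49450 Al and 0.74175 O.
60.72 wt% SiO2 ÷ 60.083 g/mol = 1.01060 mol, giving 1.01060 Si and 2.02120 O.
Oxygen sums to 3.00769; scaling by 8/3.00769 = 2.65985 puts the formula on 8 O.
Al: 0.49450 × 2.65985 = 1.315 atoms per formula unit.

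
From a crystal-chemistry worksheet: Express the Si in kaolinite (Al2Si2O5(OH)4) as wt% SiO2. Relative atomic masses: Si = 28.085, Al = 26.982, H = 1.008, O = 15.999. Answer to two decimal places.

46.55 wt%

M(Al2Si2O5(OH)4) = 258.157 g/mol; M(SiO2) = 60.083 g/mol.
Moles SiO2 per formula unit = 2 Si ÷ 1 = 2.0000.
SiO2 fraction = (2.0000 × 60.083) / 258.157 = 120.166/258.157 = 0.4655.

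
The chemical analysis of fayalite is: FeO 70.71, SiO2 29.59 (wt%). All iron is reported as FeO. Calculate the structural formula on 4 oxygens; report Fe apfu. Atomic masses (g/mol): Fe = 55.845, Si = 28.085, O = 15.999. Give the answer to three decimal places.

1.999 Fe apfu

FeO: 70.71/71.844 = 0.98422 mol → 0.98422 mol Fe, 0.98422 mol O.
SiO2: 29.59/60.083 = 0.49249 mol → 0.49249 mol Si, 0.98498 mol O.
Total oxygen = 1.96920 mol. Normalization factor = 4/1.96920 = 2.03128.
Fe per 4 O = 0.98422 × 2.03128 = 1.999.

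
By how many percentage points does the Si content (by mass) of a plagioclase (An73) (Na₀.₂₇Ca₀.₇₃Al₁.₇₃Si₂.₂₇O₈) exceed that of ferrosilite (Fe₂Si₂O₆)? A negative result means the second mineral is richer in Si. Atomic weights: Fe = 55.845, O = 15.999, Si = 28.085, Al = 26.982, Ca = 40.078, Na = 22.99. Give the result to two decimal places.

1.99 percentage points

M(Na₀.₂₇Ca₀.₇₃Al₁.₇₃Si₂.₂₇O₈) = 273.888 g/mol, so wt% Si = 63.753/273.888 × 100 = 23.28%.
M(Fe₂Si₂O₆) = 263.854 g/mol, so wt% Si = 56.170/263.854 × 100 = 21.29%.
23.28 − 21.29 = 1.99 pp.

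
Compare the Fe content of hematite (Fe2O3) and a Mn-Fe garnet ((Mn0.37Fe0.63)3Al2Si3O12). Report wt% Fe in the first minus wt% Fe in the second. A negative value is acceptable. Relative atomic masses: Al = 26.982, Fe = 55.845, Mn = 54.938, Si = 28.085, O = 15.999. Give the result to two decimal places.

48.69 percentage points

First mineral: 111.690 g Fe in 159.687 g formula = 69.94 wt% Fe.
Second mineral: 105.547 g Fe in 496.735 g formula = 21.25 wt% Fe.
69.94% − 21.25% gives a difference of 48.69 percentage points.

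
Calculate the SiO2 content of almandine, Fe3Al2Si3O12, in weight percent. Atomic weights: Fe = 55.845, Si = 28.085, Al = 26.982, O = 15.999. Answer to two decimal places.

Molar mass of Fe3Al2Si3O12 = 3·55.845 + 2·26.982 + 3·28.085 + 12·15.999 = 497.742 g/mol.
Each formula unit contains 3 Si, equivalent to 3/1 = 3.0000 mol SiO2.
M(SiO2) = 1×28.085 + 2×15.999 = 60.083 g/mol.
Mass of SiO2 per formula unit = 3.0000 × 60.083 = 180.249 g.
SiO2 wt% = 180.249 / 497.742 × 100 = 36.21%.

36.21 wt%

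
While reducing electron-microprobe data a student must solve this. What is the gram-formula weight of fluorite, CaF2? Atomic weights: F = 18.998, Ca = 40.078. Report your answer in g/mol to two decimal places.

78.07 g/mol

Ca: 1 × 40.078 = 40.0780
F: 2 × 18.998 = 37.9960
Summing the contributions gives the formula mass.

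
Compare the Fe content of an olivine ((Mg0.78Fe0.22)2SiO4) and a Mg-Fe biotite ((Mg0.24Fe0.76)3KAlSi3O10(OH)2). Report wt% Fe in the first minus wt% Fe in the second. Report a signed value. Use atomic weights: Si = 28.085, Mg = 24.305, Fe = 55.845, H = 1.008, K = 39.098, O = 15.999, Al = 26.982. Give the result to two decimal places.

-10.13 percentage points

Fe in (Mg0.78Fe0.22)2SiO4: molar mass 154.569 g/mol; 0.44×55.845 = 24.572 g → 15.90 wt%.
Fe in (Mg0.24Fe0.76)3KAlSi3O10(OH)2: molar mass 489.165 g/mol; 2.28×55.845 = 127.327 g → 26.03 wt%.
Difference = 15.90 − 26.03 = -10.13 percentage points.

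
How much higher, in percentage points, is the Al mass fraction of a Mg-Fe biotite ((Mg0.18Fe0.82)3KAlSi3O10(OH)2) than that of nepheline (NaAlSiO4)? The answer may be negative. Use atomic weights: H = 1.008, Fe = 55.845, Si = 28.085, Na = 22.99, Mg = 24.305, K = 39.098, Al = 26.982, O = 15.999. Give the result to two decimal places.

-13.54 percentage points

M((Mg0.18Fe0.82)3KAlSi3O10(OH)2) = 494.842 g/mol, so wt% Al = 26.982/494.842 × 100 = 5.45%.
M(NaAlSiO4) = 142.053 g/mol, so wt% Al = 26.982/142.053 × 100 = 18.99%.
5.45 − 18.99 = -13.54 pp.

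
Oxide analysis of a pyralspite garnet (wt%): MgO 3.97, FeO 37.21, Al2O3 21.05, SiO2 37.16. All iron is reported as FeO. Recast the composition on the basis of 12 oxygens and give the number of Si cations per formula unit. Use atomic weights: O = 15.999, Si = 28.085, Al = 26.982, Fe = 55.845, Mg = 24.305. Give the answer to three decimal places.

3.97 wt% MgO ÷ 40.304 g/mol = 0.09850 mol, giving 0.09850 Mg and 0.09850 O.
37.21 wt% FeO ÷ 71.844 g/mol = 0.51793 mol, giving 0.51793 Fe and 0.51793 O.
21.05 wt% Al2O3 ÷ 101.961 g/mol = 0.20645 mol, giving 0.41290 Al and 0.61935 O.
37.16 wt% SiO2 ÷ 60.083 g/mol = 0.61848 mol, giving 0.61848 Si and 1.23696 O.
Oxygen sums to 2.47274; scaling by 12/2.47274 = 4.85292 puts the formula on 12 O.
Si: 0.61848 × 4.85292 = 3.001 atoms per formula unit.

3.001 Si apfu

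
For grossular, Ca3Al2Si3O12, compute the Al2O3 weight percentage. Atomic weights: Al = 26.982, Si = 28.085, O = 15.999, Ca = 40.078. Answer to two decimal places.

Formula mass = 450.441 g/mol.
2 Al → 1.0000 mol Al2O3 per formula unit; M(Al2O3) = 101.961, so Al2O3 mass = 101.961 g.
101.961/450.441 × 100 = 22.64 wt%.

22.64 wt%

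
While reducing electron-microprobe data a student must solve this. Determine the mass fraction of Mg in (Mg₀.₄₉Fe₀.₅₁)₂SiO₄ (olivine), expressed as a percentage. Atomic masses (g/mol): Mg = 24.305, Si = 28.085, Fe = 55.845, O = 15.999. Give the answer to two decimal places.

Molar mass of (Mg₀.₄₉Fe₀.₅₁)₂SiO₄: 0.98×24.305 + 1.02×55.845 + 1×28.085 + 4×15.999 = 172.862 g/mol.
Mass of Mg per formula unit: 0.98 × 24.305 = 23.819 g.
Weight fraction Mg = 23.819 / 172.862 = 0.1378.

13.78 weight percent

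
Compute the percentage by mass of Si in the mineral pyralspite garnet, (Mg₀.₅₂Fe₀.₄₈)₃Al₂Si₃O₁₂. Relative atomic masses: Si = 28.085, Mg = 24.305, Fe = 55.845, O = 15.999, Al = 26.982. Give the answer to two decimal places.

18.78 mass %

Formula mass = 1.56×24.305 + 1.44×55.845 + 2×26.982 + 3×28.085 + 12×15.999 = 448.540 g/mol, of which 84.255 g is Si.
So Si makes up 84.255/448.540 = 0.1878 of the mass, i.e. 18.78%.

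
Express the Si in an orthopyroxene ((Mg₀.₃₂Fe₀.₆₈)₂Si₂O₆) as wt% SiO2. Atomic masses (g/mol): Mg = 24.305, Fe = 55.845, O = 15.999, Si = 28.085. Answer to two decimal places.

49.32 wt%

Formula mass = 243.668 g/mol.
2 Si → 2.0000 mol SiO2 per formula unit; M(SiO2) = 60.083, so SiO2 mass = 120.166 g.
120.166/243.668 × 100 = 49.32 wt%.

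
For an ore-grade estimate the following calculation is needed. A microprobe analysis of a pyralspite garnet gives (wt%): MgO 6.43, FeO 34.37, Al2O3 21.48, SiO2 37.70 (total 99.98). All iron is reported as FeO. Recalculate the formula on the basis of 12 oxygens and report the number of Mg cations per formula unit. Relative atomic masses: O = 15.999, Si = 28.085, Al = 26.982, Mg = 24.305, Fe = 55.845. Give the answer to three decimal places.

0.758 Mg apfu

MgO: 6.43/40.304 = 0.15954 mol → 0.15954 mol Mg, 0.15954 mol O.
FeO: 34.37/71.844 = 0.47840 mol → 0.47840 mol Fe, 0.47840 mol O.
Al2O3: 21.48/101.961 = 0.21067 mol → 0.42134 mol Al, 0.63201 mol O.
SiO2: 37.70/60.083 = 0.62747 mol → 0.62747 mol Si, 1.25494 mol O.
Total oxygen = 2.52489 mol. Normalization factor = 12/2.52489 = 4.75268.
Mg per 12 O = 0.15954 × 4.75268 = 0.758.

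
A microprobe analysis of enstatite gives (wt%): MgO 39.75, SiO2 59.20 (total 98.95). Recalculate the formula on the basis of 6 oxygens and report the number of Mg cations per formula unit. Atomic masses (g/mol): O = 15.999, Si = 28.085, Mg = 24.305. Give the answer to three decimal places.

2.001 Mg apfu

MgO: 39.75/40.304 = 0.98625 mol → 0.98625 mol Mg, 0.98625 mol O.
SiO2: 59.20/60.083 = 0.98530 mol → 0.98530 mol Si, 1.97060 mol O.
Total oxygen = 2.95685 mol. Normalization factor = 6/2.95685 = 2.02919.
Mg per 6 O = 0.98625 × 2.02919 = 2.001.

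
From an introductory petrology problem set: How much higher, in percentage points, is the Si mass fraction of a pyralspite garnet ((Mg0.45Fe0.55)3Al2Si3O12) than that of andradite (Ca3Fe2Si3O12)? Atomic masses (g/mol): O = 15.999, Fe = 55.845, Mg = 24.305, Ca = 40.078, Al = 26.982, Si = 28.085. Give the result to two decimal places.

Si in (Mg0.45Fe0.55)3Al2Si3O12: molar mass 455.163 g/mol; 3×28.085 = 84.255 g → 18.51 wt%.
Si in Ca3Fe2Si3O12: molar mass 508.167 g/mol; 3×28.085 = 84.255 g → 16.58 wt%.
Difference = 18.51 − 16.58 = 1.93 percentage points.

1.93 percentage points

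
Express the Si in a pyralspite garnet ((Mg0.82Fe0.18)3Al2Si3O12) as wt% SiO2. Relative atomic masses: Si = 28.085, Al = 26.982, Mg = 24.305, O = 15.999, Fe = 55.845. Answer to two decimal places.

42.90 wt%

Formula mass = 420.154 g/mol.
3 Si → 3.0000 mol SiO2 per formula unit; M(SiO2) = 60.083, so SiO2 mass = 180.249 g.
180.249/420.154 × 100 = 42.90 wt%.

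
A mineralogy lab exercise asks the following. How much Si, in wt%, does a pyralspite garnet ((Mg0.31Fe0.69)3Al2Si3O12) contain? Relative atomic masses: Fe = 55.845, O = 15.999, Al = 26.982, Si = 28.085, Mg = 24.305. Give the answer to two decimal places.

17.99 wt%

Formula mass = 0.93×24.305 + 2.07×55.845 + 2×26.982 + 3×28.085 + 12×15.999 = 468.410 g/mol, of which 84.255 g is Si.
So Si makes up 84.255/468.410 = 0.1799 of the mass, i.e. 17.99%.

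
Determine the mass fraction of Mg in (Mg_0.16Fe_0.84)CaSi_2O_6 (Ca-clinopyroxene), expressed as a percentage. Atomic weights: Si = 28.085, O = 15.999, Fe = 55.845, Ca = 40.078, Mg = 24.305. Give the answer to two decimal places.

1.60 wt%

Molar mass of (Mg_0.16Fe_0.84)CaSi_2O_6: 0.16·24.305 + 0.84·55.845 + 1·40.078 + 2·28.085 + 6·15.999 = 243.041 g/mol.
Mass of Mg per formula unit: 0.16 × 24.305 = 3.889 g.
Weight fraction Mg = 3.889 / 243.041 = 0.0160.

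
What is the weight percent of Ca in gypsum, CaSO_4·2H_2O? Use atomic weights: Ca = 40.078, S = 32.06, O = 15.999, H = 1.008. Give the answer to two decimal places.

M(CaSO_4·2H_2O) = 172.164 g/mol.
Ca contributes 1 × 40.078 = 40.078 g per mole.
40.078/172.164 = 0.2328 → 23.28%.

23.28 mass %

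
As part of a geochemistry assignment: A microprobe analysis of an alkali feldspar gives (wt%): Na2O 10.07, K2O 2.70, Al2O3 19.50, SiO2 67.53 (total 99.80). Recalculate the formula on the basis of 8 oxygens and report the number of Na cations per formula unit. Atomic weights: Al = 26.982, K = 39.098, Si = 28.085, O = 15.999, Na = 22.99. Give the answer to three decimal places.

0.863 Na apfu

Na2O (M=61.979): mol = 0.16247; Na = 0.32494, O = 0.16247.
K2O (M=94.195): mol = 0.02866; K = 0.05732, O = 0.02866.
Al2O3 (M=101.961): mol = 0.19125; Al = 0.38250, O = 0.57375.
SiO2 (M=60.083): mol = 1.12395; Si = 1.12395, O = 2.24790.
ΣO = 3.01278; factor = 8/ΣO = 2.65535.
Na apfu = 0.32494 × 2.65535 = 0.863.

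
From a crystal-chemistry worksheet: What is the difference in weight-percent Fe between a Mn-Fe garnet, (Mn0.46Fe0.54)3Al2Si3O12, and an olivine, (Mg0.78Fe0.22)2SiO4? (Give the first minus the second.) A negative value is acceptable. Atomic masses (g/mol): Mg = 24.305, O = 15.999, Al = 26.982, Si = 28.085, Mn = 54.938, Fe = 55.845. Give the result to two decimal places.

First mineral: 90.469 g Fe in 496.490 g formula = 18.22 wt% Fe.
Second mineral: 24.572 g Fe in 154.569 g formula = 15.90 wt% Fe.
18.22% − 15.90% gives a difference of 2.32 percentage points.

2.32 percentage points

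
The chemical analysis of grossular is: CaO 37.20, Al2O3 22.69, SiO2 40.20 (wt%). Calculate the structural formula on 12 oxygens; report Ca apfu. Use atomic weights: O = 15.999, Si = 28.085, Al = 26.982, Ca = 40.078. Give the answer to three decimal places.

2.982 Ca apfu

37.20 wt% CaO ÷ 56.077 g/mol = 0.66337 mol, giving 0.66337 Ca and 0.66337 O.
22.69 wt% Al2O3 ÷ 101.961 g/mol = 0.22254 mol, giving 0.44508 Al and 0.66762 O.
40.20 wt% SiO2 ÷ 60.083 g/mol = 0.66907 mol, giving 0.66907 Si and 1.33814 O.
Oxygen sums to 2.66913; scaling by 12/2.66913 = 4.49585 puts the formula on 12 O.
Ca: 0.66337 × 4.49585 = 2.982 atoms per formula unit.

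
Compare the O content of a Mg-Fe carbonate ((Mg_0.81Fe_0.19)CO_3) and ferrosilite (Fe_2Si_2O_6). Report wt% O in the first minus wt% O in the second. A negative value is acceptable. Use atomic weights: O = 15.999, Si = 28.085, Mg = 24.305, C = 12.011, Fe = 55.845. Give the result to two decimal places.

16.77 percentage points

M((Mg_0.81Fe_0.19)CO_3) = 90.306 g/mol, so wt% O = 47.997/90.306 × 100 = 53.15%.
M(Fe_2Si_2O_6) = 263.854 g/mol, so wt% O = 95.994/263.854 × 100 = 36.38%.
53.15 − 36.38 = 16.77 pp.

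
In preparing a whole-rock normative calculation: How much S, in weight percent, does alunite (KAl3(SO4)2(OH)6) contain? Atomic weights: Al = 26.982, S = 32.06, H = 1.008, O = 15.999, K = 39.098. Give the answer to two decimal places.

15.48 weight percent

Molar mass of KAl3(SO4)2(OH)6: 1*39.098 + 3*26.982 + 2*32.06 + 14*15.999 + 6*1.008 = 414.198 g/mol.
Mass of S per formula unit: 2 × 32.06 = 64.120 g.
Weight fraction S = 64.120 / 414.198 = 0.1548.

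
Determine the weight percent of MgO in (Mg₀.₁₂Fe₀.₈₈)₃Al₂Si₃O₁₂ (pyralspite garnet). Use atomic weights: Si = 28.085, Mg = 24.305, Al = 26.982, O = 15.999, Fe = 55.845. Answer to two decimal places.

2.98 wt%

Molar mass of (Mg₀.₁₂Fe₀.₈₈)₃Al₂Si₃O₁₂ = 0.36×24.305 + 2.64×55.845 + 2×26.982 + 3×28.085 + 12×15.999 = 486.388 g/mol.
Each formula unit contains 0.36 Mg, equivalent to 0.36/1 = 0.3600 mol MgO.
M(MgO) = 1×24.305 + 1×15.999 = 40.304 g/mol.
Mass of MgO per formula unit = 0.3600 × 40.304 = 14.509 g.
MgO wt% = 14.509 / 486.388 × 100 = 2.98%.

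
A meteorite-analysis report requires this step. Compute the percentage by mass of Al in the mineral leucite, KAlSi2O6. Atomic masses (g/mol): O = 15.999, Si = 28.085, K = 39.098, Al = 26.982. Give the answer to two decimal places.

Molar mass of KAlSi2O6: 1·39.098 + 1·26.982 + 2·28.085 + 6·15.999 = 218.244 g/mol.
Mass of Al per formula unit: 1 × 26.982 = 26.982 g.
Weight fraction Al = 26.982 / 218.244 = 0.1236.

12.36 weight percent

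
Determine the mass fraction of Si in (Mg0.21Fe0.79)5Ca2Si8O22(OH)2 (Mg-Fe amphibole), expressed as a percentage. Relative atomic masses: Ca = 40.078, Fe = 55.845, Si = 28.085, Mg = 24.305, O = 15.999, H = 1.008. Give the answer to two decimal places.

M((Mg0.21Fe0.79)5Ca2Si8O22(OH)2) = 936.936 g/mol.
Si contributes 8 × 28.085 = 224.680 g per mole.
224.680/936.936 = 0.2398 → 23.98%.

23.98 wt%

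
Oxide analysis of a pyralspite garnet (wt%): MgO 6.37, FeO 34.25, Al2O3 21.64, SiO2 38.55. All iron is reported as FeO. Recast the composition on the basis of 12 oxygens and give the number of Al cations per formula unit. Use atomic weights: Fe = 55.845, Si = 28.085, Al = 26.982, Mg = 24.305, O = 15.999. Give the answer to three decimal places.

6.37 wt% MgO ÷ 40.304 g/mol = 0.15805 mol, giving 0.15805 Mg and 0.15805 O.
34.25 wt% FeO ÷ 71.844 g/mol = 0.47673 mol, giving 0.47673 Fe and 0.47673 O.
21.64 wt% Al2O3 ÷ 101.961 g/mol = 0.21224 mol, giving 0.42448 Al and 0.63672 O.
38.55 wt% SiO2 ÷ 60.083 g/mol = 0.64161 mol, giving 0.64161 Si and 1.28322 O.
Oxygen sums to 2.55472; scaling by 12/2.55472 = 4.69719 puts the formula on 12 O.
Al: 0.42448 × 4.69719 = 1.994 atoms per formula unit.

1.994 Al apfu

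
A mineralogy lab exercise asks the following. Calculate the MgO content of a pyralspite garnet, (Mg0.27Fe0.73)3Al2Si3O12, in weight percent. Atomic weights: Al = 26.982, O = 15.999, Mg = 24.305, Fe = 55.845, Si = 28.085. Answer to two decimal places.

6.91 wt%

M((Mg0.27Fe0.73)3Al2Si3O12) = 472.195 g/mol; M(MgO) = 40.304 g/mol.
Moles MgO per formula unit = 0.81 Mg ÷ 1 = 0.8100.
MgO fraction = (0.8100 × 40.304) / 472.195 = 32.646/472.195 = 0.0691.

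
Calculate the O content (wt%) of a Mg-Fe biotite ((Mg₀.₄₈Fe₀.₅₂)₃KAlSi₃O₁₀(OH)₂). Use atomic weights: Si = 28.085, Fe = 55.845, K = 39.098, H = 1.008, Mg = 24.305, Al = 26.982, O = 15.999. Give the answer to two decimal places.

Formula mass = 1.44·24.305 + 1.56·55.845 + 1·39.098 + 1·26.982 + 3·28.085 + 12·15.999 + 2·1.008 = 466.456 g/mol, of which 191.988 g is O.
So O makes up 191.988/466.456 = 0.4116 of the mass, i.e. 41.16%.

41.16 wt%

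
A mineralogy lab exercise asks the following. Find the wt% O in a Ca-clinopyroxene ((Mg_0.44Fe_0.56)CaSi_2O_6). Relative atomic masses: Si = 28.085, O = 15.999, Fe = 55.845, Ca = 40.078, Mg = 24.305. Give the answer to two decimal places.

Formula mass = 0.44·24.305 + 0.56·55.845 + 1·40.078 + 2·28.085 + 6·15.999 = 234.209 g/mol, of which 95.994 g is O.
So O makes up 95.994/234.209 = 0.4099 of the mass, i.e. 40.99%.

40.99 wt%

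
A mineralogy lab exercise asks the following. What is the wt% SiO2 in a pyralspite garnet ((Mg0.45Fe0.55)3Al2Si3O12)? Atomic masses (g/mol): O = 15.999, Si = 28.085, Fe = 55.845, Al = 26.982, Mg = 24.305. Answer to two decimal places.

Formula mass = 455.163 g/mol.
3 Si → 3.0000 mol SiO2 per formula unit; M(SiO2) = 60.083, so SiO2 mass = 180.249 g.
180.249/455.163 × 100 = 39.60 wt%.

39.60 wt%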